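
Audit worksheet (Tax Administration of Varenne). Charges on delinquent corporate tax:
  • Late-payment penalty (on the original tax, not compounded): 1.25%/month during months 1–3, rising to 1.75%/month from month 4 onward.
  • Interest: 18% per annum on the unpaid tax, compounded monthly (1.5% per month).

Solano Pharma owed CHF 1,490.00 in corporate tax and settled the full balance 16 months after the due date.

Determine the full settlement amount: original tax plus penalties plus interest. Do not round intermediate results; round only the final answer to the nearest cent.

CHF 2,285.64

Penalty, months 1–3: 3 × 1.25% × CHF 1,490.00 = CHF 55.88…
Penalty, months 4–16: 13 × 1.75% × CHF 1,490.00 = CHF 338.98…
Interest: CHF 1,490.00 × ((1 + 0.015)^16 − 1) = CHF 1,490.00 × 0.2689855… = CHF 400.7885…
Total = CHF 1,490.00 + CHF 394.8500 + CHF 400.7885… = CHF 2,285.64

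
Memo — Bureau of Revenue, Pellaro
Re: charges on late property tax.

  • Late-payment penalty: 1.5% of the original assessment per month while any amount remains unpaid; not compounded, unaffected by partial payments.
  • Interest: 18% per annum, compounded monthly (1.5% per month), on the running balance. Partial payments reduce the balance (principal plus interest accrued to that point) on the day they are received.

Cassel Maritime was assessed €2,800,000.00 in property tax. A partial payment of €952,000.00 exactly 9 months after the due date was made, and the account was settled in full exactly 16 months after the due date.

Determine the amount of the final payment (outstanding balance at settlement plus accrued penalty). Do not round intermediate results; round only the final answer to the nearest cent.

€3,168,587.18

Balance at month 9: €2,800,000.0000 × (1 + 0.015)^9 = €3,201,491.9311…
After €952,000.00 payment: €3,201,491.9311… − €952,000.00 = €2,249,491.9311…
Balance at month 16: €2,249,491.9311… × (1 + 0.015)^7 = €2,496,587.1763…
Penalty: 16 × 1.5% × €2,800,000.00 = €672,000.00
Final settlement = outstanding balance + penalty = €2,496,587.1763… + €672,000.00 = €3,168,587.18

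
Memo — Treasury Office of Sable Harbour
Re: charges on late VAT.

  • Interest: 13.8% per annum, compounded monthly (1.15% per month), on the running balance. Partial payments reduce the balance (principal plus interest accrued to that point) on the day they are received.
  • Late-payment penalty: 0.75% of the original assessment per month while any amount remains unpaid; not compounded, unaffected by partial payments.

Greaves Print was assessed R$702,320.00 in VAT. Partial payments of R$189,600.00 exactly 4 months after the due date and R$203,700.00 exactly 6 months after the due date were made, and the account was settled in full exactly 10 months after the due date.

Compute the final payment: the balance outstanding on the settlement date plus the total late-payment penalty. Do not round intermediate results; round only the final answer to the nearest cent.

Balance at month 4: R$702,320.0000 × (1 + 0.0115)^4 = R$735,188.2958…
After R$189,600.00 payment: R$735,188.2958… − R$189,600.00 = R$545,588.2958…
Balance at month 6: R$545,588.2958… × (1 + 0.0115)^2 = R$558,208.9806…
After R$203,700.00 payment: R$558,208.9806… − R$203,700.00 = R$354,508.9806…
Balance at month 10: R$354,508.9806… × (1 + 0.0115)^4 = R$371,099.8595…
Penalty: 10 × 0.75% × R$702,320.00 = R$52,674.00
Final settlement = outstanding balance + penalty = R$371,099.8595… + R$52,674.00 = R$423,773.86

R$423,773.86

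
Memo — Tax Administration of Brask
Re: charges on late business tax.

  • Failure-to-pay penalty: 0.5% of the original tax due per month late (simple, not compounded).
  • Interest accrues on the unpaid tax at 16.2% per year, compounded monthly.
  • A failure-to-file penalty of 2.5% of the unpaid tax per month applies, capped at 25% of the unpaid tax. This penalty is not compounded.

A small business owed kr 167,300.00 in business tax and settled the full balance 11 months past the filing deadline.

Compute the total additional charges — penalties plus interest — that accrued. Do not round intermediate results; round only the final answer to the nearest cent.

kr 77,617.31

Failure-to-file: 11 × 2.5% × kr 167,300.00 = kr 46,007.50, capped at 25% × kr 167,300.00 = kr 41,825.00
Failure-to-pay penalty = 0.5% × kr 167,300.00 × 11 mo = kr 9,201.50
Interest (16.2%/yr ÷ 12 = 1.35%/month): kr 167,300.00 × ((1 + 0.0135)^11 − 1) = kr 26,590.8097…
Penalties + interest = kr 51,026.5000 + kr 26,590.8097… = kr 77,617.31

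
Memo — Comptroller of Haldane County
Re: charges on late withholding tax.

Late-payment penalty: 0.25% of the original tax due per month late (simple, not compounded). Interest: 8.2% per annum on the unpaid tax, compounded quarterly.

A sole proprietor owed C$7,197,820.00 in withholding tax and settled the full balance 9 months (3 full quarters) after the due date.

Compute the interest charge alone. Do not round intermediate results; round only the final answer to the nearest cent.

C$451,802.59

Interest (8.2%/yr ÷ 4 = 2.05%/quarter): C$7,197,820.00 × ((1 + 0.0205)^3 − 1) = C$451,802.5917…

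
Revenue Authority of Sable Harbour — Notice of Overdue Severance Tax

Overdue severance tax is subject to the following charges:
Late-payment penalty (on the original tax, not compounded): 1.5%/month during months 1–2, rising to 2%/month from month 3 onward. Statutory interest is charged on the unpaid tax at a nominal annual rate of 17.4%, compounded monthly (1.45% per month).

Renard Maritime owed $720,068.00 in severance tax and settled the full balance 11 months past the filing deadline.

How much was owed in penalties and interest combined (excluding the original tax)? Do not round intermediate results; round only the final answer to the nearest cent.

Penalty, months 1–2: 2 × 1.5% × $720,068.00 = $21,602.04
Penalty, months 3–11: 9 × 2% × $720,068.00 = $129,612.24
Interest: $720,068.00 × ((1 + 0.0145)^11 − 1) = $720,068.00 × 0.1715817… = $123,550.4637…
Penalties + interest = $151,214.2800 + $123,550.4637… = $274,764.74

$274,764.74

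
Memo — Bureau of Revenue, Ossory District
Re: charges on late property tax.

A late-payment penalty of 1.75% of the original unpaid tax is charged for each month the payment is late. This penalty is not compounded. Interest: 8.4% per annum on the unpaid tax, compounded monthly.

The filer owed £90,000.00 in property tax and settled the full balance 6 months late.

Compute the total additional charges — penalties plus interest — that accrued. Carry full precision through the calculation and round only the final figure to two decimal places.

Late-payment penalty: 6 × 1.75% × £90,000.00 = £9,450.00
Interest (8.4%/yr ÷ 12 = 0.7%/month): £90,000.00 × ((1 + 0.007)^6 − 1) = £3,846.7707…
Penalties + interest = £9,450.0000 + £3,846.7707… = £13,296.77

£13,296.77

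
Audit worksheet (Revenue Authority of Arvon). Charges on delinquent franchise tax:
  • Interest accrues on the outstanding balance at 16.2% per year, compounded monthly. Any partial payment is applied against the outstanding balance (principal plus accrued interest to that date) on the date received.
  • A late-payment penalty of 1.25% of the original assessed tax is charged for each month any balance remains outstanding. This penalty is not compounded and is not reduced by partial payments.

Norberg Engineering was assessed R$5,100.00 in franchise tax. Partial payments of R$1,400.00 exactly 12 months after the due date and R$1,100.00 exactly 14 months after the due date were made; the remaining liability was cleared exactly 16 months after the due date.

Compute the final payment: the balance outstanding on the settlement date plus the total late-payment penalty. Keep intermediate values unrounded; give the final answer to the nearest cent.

Monthly rate = 16.2% ÷ 12 = 1.35%
Balance at month 12: R$5,100.0000 × (1 + 0.0135)^12 = R$5,990.3916…
After R$1,400.00 payment: R$5,990.3916… − R$1,400.00 = R$4,590.3916…
Balance at month 14: R$4,590.3916… × (1 + 0.0135)^2 = R$4,715.1688…
After R$1,100.00 payment: R$4,715.1688… − R$1,100.00 = R$3,615.1688…
Balance at month 16: R$3,615.1688… × (1 + 0.0135)^2 = R$3,713.4372…
Penalty: 16 × 1.25% × R$5,100.00 = R$1,020.00
Final settlement = outstanding balance + penalty = R$3,713.4372… + R$1,020.00 = R$4,733.44

R$4,733.44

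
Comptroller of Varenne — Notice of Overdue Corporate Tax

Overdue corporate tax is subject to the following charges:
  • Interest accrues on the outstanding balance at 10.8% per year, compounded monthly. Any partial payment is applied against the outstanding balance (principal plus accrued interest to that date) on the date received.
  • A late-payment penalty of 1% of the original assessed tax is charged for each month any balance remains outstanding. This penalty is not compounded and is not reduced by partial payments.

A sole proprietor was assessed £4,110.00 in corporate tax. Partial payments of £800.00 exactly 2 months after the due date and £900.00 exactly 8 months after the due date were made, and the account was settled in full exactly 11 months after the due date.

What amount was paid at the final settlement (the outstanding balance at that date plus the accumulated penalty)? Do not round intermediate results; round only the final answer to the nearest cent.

£3,196.10

Monthly rate = 10.8% ÷ 12 = 0.9%
Balance at month 2: £4,110.0000 × (1 + 0.009)^2 = £4,184.3129…
After £800.00 payment: £4,184.3129… − £800.00 = £3,384.3129…
Balance at month 8: £3,384.3129… × (1 + 0.009)^6 = £3,571.2274…
After £900.00 payment: £3,571.2274… − £900.00 = £2,671.2274…
Balance at month 11: £2,671.2274… × (1 + 0.009)^3 = £2,744.0016…
Penalty: 11 × 1% × £4,110.00 = £452.10
Final settlement = outstanding balance + penalty = £2,744.0016… + £452.10 = £3,196.10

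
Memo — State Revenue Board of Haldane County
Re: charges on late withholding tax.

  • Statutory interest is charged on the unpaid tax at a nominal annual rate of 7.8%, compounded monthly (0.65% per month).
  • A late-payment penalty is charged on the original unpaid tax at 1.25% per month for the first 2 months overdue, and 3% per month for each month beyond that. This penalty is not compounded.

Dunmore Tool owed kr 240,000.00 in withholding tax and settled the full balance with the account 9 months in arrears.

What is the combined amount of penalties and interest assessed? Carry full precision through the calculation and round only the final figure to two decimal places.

Penalty, months 1–2: 2 × 1.25% × kr 240,000.00 = kr 6,000.00
Penalty, months 3–9: 7 × 3% × kr 240,000.00 = kr 50,400.00
Interest: kr 240,000.00 × ((1 + 0.0065)^9 − 1) = kr 240,000.00 × 0.0600443… = kr 14,410.6308…
Penalties + interest = kr 56,400.0000 + kr 14,410.6308… = kr 70,810.63

kr 70,810.63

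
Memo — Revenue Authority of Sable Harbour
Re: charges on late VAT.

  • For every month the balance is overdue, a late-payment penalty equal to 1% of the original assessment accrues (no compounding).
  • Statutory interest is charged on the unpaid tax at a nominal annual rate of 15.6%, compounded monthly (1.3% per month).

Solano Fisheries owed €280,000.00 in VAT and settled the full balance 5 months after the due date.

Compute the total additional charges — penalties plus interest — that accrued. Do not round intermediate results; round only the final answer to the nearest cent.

€32,679.39

Late-payment penalty: 5 × 1% × €280,000.00 = €14,000.00
Interest: €280,000.00 × ((1 + 0.013)^5 − 1) = €280,000.00 × 0.0667121… = €18,679.3917…
Penalties + interest = €14,000.0000 + €18,679.3917… = €32,679.39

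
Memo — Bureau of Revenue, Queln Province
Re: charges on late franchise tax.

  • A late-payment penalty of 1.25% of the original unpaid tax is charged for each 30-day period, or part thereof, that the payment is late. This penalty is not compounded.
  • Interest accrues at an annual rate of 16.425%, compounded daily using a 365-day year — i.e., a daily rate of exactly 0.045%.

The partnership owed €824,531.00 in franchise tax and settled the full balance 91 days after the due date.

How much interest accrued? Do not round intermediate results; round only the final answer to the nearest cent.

€34,457.50

Interest: €824,531.00 × ((1 + 0.00045)^91 − 1) = €824,531.00 × 0.04179042… = €34,457.4954…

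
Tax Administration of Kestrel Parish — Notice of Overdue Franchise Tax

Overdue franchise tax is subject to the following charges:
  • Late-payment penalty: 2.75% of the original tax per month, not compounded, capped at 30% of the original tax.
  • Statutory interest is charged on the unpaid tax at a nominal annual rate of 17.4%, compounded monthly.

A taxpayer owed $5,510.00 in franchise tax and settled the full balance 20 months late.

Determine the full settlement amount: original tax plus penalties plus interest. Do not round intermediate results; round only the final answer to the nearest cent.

$9,001.40

Penalty (uncapped): 20 × 2.75% × $5,510.00 = $3,030.50; cap = 30% × $5,510.00 = $1,653.00 → penalty = $1,653.00
Interest (17.4%/yr ÷ 12 = 1.45%/month): $5,510.00 × ((1 + 0.0145)^20 − 1) = $1,838.3973…
Total = $5,510.00 + $1,653.0000 + $1,838.3973… = $9,001.40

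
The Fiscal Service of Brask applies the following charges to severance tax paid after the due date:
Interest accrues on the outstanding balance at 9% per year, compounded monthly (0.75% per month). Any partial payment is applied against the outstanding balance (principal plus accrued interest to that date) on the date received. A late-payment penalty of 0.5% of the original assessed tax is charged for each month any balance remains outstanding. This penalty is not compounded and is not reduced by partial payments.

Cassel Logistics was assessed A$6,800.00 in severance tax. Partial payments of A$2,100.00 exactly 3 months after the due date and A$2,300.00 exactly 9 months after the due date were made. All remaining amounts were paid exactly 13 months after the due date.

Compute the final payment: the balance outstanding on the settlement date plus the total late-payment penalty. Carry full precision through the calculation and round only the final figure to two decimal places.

Balance at month 3: A$6,800.0000 × (1 + 0.0075)^3 = A$6,954.1504…
After A$2,100.00 payment: A$6,954.1504… − A$2,100.00 = A$4,854.1504…
Balance at month 9: A$4,854.1504… × (1 + 0.0075)^6 = A$5,076.7240…
After A$2,300.00 payment: A$5,076.7240… − A$2,300.00 = A$2,776.7240…
Balance at month 13: A$2,776.7240… × (1 + 0.0075)^4 = A$2,860.9676…
Penalty: 13 × 0.5% × A$6,800.00 = A$442.00
Final settlement = outstanding balance + penalty = A$2,860.9676… + A$442.00 = A$3,302.97

A$3,302.97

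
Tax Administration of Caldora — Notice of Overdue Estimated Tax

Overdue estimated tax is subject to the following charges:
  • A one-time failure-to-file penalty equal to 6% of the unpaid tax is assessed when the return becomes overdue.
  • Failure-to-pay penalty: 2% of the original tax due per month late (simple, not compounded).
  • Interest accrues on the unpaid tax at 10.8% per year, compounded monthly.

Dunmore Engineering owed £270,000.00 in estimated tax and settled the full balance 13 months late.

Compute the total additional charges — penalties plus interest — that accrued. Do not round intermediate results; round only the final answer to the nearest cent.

£119,753.44

Failure-to-file penalty: 6% × £270,000.00 = £16,200.00
Failure-to-pay penalty: 13 × 2% × £270,000.00 = £70,200.00
Interest (10.8%/yr ÷ 12 = 0.9%/month): £270,000.00 × ((1 + 0.009)^13 − 1) = £33,353.4407…
Penalties + interest = £86,400.0000 + £33,353.4407… = £119,753.44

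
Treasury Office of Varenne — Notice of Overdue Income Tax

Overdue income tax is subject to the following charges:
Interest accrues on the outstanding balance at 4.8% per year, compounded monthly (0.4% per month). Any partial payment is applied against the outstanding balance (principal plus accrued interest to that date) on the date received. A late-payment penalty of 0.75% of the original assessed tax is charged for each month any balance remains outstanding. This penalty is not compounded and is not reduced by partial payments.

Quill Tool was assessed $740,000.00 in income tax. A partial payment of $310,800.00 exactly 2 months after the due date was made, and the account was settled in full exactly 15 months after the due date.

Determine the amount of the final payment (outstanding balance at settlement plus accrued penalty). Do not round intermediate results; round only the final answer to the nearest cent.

$541,559.79

Balance at month 2: $740,000.0000 × (1 + 0.004)^2 = $745,931.8400
After $310,800.00 payment: $745,931.8400 − $310,800.00 = $435,131.8400
Balance at month 15: $435,131.8400 × (1 + 0.004)^13 = $458,309.7851…
Penalty: 15 × 0.75% × $740,000.00 = $83,250.00
Final settlement = outstanding balance + penalty = $458,309.7851… + $83,250.00 = $541,559.79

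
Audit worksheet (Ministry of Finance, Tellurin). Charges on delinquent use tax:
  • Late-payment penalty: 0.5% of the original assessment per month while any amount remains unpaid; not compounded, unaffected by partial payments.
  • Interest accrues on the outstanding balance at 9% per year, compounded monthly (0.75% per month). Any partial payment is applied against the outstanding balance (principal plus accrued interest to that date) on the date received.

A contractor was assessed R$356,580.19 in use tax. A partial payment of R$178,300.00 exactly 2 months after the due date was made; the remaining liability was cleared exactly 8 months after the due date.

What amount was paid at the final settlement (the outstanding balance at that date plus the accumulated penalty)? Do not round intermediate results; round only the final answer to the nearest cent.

Balance at month 2: R$356,580.1900 × (1 + 0.0075)^2 = R$361,948.9505…
After R$178,300.00 payment: R$361,948.9505… − R$178,300.00 = R$183,648.9505…
Balance at month 8: R$183,648.9505… × (1 + 0.0075)^6 = R$192,069.6653…
Penalty: 8 × 0.5% × R$356,580.19 = R$14,263.21…
Final settlement = outstanding balance + penalty = R$192,069.6653… + R$14,263.21… = R$206,332.87

R$206,332.87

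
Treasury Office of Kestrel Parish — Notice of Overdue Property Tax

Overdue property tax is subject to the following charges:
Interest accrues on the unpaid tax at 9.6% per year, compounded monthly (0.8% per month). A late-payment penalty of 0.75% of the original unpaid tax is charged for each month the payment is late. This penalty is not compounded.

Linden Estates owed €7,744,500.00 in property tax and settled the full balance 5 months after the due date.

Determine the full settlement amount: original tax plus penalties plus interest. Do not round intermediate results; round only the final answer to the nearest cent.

€8,349,695.04

Late-payment penalty = 0.75% × €7,744,500.00 × 5 mo = €290,418.75
Interest: €7,744,500.00 × ((1 + 0.008)^5 − 1) = €7,744,500.00 × 0.0406451… = €314,776.2907…
Total = €7,744,500.00 + €290,418.7500 + €314,776.2907… = €8,349,695.04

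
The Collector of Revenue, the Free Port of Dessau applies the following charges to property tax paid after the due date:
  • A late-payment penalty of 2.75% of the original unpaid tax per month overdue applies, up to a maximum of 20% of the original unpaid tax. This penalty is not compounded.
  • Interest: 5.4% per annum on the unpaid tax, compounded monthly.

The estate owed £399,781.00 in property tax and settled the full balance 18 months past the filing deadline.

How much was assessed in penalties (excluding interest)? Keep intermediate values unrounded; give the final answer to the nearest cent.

Penalty (uncapped): 18 × 2.75% × £399,781.00 = £197,891.60…; cap = 20% × £399,781.00 = £79,956.20 → penalty = £79,956.20

£79,956.20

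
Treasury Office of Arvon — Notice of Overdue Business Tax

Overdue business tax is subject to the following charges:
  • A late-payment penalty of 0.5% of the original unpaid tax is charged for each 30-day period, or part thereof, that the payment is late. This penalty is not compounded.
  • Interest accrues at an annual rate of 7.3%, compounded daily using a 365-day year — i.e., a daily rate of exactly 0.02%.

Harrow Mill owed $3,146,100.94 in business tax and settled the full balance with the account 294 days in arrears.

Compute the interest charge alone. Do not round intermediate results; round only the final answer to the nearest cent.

$190,518.03

Interest: $3,146,100.94 × ((1 + 0.0002)^294 − 1) = $3,146,100.94 × 0.06055687… = $190,518.0308…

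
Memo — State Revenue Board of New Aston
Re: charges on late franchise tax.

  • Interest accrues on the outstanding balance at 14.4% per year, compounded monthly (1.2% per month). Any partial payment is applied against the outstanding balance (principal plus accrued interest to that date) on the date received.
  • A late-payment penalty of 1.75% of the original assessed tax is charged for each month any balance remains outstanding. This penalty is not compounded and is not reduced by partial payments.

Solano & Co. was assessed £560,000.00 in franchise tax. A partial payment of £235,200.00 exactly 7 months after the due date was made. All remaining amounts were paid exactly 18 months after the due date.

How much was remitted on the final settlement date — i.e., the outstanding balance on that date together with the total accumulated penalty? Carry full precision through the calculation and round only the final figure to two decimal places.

Balance at month 7: £560,000.0000 × (1 + 0.012)^7 = £608,767.7182…
After £235,200.00 payment: £608,767.7182… − £235,200.00 = £373,567.7182…
Balance at month 18: £373,567.7182… × (1 + 0.012)^11 = £425,946.4247…
Penalty: 18 × 1.75% × £560,000.00 = £176,400.00
Final settlement = outstanding balance + penalty = £425,946.4247… + £176,400.00 = £602,346.42

£602,346.42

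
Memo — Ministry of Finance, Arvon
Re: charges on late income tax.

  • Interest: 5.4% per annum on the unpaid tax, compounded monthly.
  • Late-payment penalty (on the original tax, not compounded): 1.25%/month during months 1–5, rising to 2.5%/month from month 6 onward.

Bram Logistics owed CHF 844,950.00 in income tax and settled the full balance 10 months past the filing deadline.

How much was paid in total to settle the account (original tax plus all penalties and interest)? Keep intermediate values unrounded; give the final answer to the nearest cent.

Penalty, months 1–5: 5 × 1.25% × CHF 844,950.00 = CHF 52,809.38…
Penalty, months 6–10: 5 × 2.5% × CHF 844,950.00 = CHF 105,618.75
Interest (5.4%/yr ÷ 12 = 0.45%/month): CHF 844,950.00 × ((1 + 0.0045)^10 − 1) = CHF 38,802.0234…
Total = CHF 844,950.00 + CHF 158,428.1250 + CHF 38,802.0234… = CHF 1,042,180.15

CHF 1,042,180.15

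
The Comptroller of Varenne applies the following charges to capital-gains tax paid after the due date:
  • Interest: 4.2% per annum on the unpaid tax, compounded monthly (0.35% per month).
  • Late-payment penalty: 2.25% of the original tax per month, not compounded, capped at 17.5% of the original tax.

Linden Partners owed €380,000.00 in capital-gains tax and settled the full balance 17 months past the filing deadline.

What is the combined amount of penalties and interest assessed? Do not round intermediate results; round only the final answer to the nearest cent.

€89,754.30

Penalty (uncapped): 17 × 2.25% × €380,000.00 = €145,350.00; cap = 17.5% × €380,000.00 = €66,500.00 → penalty = €66,500.00
Interest: €380,000.00 × ((1 + 0.0035)^17 − 1) = €380,000.00 × 0.0611955… = €23,254.2959…
Penalties + interest = €66,500.0000 + €23,254.2959… = €89,754.30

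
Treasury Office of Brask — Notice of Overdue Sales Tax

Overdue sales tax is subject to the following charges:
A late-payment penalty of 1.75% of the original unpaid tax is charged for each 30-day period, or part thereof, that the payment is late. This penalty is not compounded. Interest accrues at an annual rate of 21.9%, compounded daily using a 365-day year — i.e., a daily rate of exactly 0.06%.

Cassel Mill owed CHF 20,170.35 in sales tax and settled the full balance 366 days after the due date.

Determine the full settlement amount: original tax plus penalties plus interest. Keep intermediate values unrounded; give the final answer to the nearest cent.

CHF 29,710.85

Penalty periods: ⌈366/30⌉ = 13; penalty = 13 × 1.75% × CHF 20,170.35 = CHF 4,588.75…
Interest: CHF 20,170.35 × ((1 + 0.0006)^366 − 1) = CHF 20,170.35 × 0.24549638… = CHF 4,951.7478…
Total = CHF 20,170.35 + CHF 4,588.7546… + CHF 4,951.7478… = CHF 29,710.85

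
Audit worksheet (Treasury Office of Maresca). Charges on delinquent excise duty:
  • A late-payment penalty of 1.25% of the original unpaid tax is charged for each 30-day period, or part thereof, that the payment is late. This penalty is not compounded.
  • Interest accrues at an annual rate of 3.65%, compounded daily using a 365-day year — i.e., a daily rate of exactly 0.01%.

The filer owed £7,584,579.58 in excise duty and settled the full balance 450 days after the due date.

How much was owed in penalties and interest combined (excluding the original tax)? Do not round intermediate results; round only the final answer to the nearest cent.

£1,771,192.79

Penalty periods: ⌈450/30⌉ = 15; penalty = 15 × 1.25% × £7,584,579.58 = £1,422,108.67…
Interest: £7,584,579.58 × ((1 + 0.0001)^450 − 1) = £7,584,579.58 × 0.04602551… = £349,084.1168…
Penalties + interest = £1,422,108.6713… + £349,084.1168… = £1,771,192.79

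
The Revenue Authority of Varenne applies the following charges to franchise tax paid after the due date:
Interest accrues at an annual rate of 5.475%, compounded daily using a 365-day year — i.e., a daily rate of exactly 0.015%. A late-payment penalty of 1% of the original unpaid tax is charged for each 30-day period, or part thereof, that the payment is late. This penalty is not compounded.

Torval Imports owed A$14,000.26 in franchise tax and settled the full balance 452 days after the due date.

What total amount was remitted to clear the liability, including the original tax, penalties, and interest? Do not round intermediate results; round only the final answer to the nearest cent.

A$17,222.36

Penalty periods: ⌈452/30⌉ = 16; penalty = 16 × 1% × A$14,000.26 = A$2,240.04…
Interest: A$14,000.26 × ((1 + 0.00015)^452 − 1) = A$14,000.26 × 0.07014582… = A$982.0597…
Total = A$14,000.26 + A$2,240.0416 + A$982.0597… = A$17,222.36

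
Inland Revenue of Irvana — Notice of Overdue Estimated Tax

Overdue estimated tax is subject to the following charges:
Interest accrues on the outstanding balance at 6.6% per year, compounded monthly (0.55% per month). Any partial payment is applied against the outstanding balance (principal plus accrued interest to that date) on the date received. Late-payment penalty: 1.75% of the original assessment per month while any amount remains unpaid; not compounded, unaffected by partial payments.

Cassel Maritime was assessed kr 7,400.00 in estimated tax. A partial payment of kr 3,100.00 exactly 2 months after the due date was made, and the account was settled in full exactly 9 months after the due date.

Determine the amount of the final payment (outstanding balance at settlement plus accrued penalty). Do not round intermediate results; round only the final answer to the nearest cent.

kr 5,718.63

Balance at month 2: kr 7,400.0000 × (1 + 0.0055)^2 = kr 7,481.6239…
After kr 3,100.00 payment: kr 7,481.6239… − kr 3,100.00 = kr 4,381.6239…
Balance at month 9: kr 4,381.6239… × (1 + 0.0055)^7 = kr 4,553.1255…
Penalty: 9 × 1.75% × kr 7,400.00 = kr 1,165.50
Final settlement = outstanding balance + penalty = kr 4,553.1255… + kr 1,165.50 = kr 5,718.63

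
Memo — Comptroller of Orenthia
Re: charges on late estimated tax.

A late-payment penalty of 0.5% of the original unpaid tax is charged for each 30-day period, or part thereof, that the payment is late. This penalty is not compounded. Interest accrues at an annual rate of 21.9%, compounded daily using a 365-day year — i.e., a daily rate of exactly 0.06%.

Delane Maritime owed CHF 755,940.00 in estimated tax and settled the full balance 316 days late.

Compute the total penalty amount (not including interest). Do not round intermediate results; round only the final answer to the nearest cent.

Penalty periods: ⌈316/30⌉ = 11; penalty = 11 × 0.5% × CHF 755,940.00 = CHF 41,576.70

CHF 41,576.70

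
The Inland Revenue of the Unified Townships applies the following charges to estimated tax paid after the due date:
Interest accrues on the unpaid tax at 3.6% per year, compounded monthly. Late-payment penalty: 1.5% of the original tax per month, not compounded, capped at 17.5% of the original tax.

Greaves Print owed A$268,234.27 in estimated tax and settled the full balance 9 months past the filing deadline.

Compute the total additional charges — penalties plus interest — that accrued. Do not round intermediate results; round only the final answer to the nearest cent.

A$43,541.47

Penalty: 9 × 1.5% × A$268,234.27 = A$36,211.63… (below the 17.5% cap of A$46,941.00…)
Interest (3.6%/yr ÷ 12 = 0.3%/month): A$268,234.27 × ((1 + 0.003)^9 − 1) = A$7,329.8443…
Penalties + interest = A$36,211.6265… + A$7,329.8443… = A$43,541.47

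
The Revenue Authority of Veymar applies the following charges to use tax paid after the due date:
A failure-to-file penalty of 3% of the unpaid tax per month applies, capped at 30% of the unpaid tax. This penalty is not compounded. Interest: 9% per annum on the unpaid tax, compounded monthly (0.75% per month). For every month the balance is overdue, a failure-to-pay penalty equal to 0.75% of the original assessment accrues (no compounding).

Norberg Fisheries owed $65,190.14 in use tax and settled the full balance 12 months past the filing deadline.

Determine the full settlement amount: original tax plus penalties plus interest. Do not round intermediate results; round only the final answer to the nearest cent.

$96,729.58

Failure-to-file: 12 × 3% × $65,190.14 = $23,468.45…, capped at 30% × $65,190.14 = $19,557.04…
Failure-to-pay penalty: 12 × 0.75% × $65,190.14 = $5,867.11…
Interest: $65,190.14 × ((1 + 0.0075)^12 − 1) = $65,190.14 × 0.0938069… = $6,115.2848…
Total = $65,190.14 + $25,424.1546 + $6,115.2848… = $96,729.58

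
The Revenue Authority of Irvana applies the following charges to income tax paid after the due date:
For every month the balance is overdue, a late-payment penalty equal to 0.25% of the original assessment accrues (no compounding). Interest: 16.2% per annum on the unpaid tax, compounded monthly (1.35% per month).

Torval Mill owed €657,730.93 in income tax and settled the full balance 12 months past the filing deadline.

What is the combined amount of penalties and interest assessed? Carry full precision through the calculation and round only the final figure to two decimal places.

€134,562.92

Late-payment penalty: 12 × 0.25% × €657,730.93 = €19,731.93…
Interest: €657,730.93 × ((1 + 0.0135)^12 − 1) = €657,730.93 × 0.1745866… = €114,830.9968…
Penalties + interest = €19,731.9279 + €114,830.9968… = €134,562.92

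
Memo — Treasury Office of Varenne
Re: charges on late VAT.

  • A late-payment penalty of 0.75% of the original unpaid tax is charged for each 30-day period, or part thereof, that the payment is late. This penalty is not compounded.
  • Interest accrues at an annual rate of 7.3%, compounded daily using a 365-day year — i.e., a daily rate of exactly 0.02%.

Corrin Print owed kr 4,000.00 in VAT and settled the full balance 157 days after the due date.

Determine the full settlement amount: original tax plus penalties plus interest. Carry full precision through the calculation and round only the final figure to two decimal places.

kr 4,307.58

Penalty periods: ⌈157/30⌉ = 6; penalty = 6 × 0.75% × kr 4,000.00 = kr 180.00
Interest: kr 4,000.00 × ((1 + 0.0002)^157 − 1) = kr 4,000.00 × 0.03189494… = kr 127.5798…
Total = kr 4,000.00 + kr 180.0000 + kr 127.5798… = kr 4,307.58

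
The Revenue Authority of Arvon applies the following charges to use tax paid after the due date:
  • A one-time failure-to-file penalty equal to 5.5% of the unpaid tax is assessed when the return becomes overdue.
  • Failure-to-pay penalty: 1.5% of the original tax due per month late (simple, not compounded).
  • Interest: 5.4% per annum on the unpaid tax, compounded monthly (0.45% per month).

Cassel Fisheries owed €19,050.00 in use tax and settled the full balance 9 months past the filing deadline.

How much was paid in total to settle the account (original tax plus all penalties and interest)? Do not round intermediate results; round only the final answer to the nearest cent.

€23,455.06

Failure-to-file penalty: 5.5% × €19,050.00 = €1,047.75
Failure-to-pay penalty = 1.5% × €19,050.00 × 9 mo = €2,571.75
Interest: €19,050.00 × ((1 + 0.0045)^9 − 1) = €19,050.00 × 0.0412367… = €785.5593…
Total = €19,050.00 + €3,619.5000 + €785.5593… = €23,455.06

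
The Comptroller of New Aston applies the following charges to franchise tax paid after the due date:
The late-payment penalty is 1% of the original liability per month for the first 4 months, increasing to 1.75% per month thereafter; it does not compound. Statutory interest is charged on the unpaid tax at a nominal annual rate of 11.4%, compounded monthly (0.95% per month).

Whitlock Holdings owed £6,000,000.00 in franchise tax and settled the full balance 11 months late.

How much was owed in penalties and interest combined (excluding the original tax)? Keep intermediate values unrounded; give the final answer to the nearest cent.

Penalty, months 1–4: 4 × 1% × £6,000,000.00 = £240,000.00
Penalty, months 5–11: 7 × 1.75% × £6,000,000.00 = £735,000.00
Interest: £6,000,000.00 × ((1 + 0.0095)^11 − 1) = £6,000,000.00 × 0.1096079… = £657,647.6450…
Penalties + interest = £975,000.0000 + £657,647.6450… = £1,632,647.65

£1,632,647.65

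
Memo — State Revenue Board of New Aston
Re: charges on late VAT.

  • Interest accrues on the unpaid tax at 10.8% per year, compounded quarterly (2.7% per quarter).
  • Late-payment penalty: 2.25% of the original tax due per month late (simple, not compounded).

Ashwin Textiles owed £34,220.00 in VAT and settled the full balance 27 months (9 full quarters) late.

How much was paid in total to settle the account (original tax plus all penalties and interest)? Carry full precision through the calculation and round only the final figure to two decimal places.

Late-payment penalty: 27 × 2.25% × £34,220.00 = £20,788.65
Interest: £34,220.00 × ((1 + 0.027)^9 − 1) = £34,220.00 × 0.2709662… = £9,272.4625…
Total = £34,220.00 + £20,788.6500 + £9,272.4625… = £64,281.11

£64,281.11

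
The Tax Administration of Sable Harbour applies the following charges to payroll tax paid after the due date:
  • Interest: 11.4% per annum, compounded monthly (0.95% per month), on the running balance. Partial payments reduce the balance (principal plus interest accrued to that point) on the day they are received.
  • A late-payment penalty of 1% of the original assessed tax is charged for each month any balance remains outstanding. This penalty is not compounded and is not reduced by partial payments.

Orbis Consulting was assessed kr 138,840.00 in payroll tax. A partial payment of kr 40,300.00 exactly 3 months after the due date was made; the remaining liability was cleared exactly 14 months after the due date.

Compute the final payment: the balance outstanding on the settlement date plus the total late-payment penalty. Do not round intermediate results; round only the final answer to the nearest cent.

Balance at month 3: kr 138,840.0000 × (1 + 0.0095)^3 = kr 142,834.6500…
After kr 40,300.00 payment: kr 142,834.6500… − kr 40,300.00 = kr 102,534.6500…
Balance at month 14: kr 102,534.6500… × (1 + 0.0095)^11 = kr 113,773.2618…
Penalty: 14 × 1% × kr 138,840.00 = kr 19,437.60
Final settlement = outstanding balance + penalty = kr 113,773.2618… + kr 19,437.60 = kr 133,210.86

kr 133,210.86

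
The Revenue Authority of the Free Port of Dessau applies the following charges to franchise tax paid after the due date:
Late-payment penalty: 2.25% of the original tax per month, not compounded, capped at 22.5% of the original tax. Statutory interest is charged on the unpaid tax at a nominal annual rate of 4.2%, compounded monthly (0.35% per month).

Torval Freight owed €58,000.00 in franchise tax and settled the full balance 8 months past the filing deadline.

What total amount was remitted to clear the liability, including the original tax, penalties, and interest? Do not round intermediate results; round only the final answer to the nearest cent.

€70,084.03

Penalty: 8 × 2.25% × €58,000.00 = €10,440.00 (below the 22.5% cap of €13,050.00)
Interest: €58,000.00 × ((1 + 0.0035)^8 − 1) = €58,000.00 × 0.0283454… = €1,644.0339…
Total = €58,000.00 + €10,440.0000 + €1,644.0339… = €70,084.03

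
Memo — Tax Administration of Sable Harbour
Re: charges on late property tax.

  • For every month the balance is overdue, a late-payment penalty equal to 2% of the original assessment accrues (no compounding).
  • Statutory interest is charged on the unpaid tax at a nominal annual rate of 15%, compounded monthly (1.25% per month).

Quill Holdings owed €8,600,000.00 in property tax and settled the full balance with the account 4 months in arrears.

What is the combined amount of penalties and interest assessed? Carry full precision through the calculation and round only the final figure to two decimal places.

Late-payment penalty = 2% × €8,600,000.00 × 4 mo = €688,000.00
Interest: €8,600,000.00 × ((1 + 0.0125)^4 − 1) = €8,600,000.00 × 0.0509453… = €438,129.8975…
Penalties + interest = €688,000.0000 + €438,129.8975… = €1,126,129.90

€1,126,129.90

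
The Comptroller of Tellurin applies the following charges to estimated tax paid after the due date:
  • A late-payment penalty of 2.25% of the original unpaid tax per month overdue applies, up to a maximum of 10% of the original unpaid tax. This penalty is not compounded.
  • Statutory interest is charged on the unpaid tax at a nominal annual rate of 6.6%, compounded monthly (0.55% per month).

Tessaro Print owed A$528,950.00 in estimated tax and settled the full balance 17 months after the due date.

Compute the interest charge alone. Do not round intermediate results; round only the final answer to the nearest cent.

Interest: A$528,950.00 × ((1 + 0.0055)^17 − 1) = A$528,950.00 × 0.0977293… = A$51,693.9367…

A$51,693.94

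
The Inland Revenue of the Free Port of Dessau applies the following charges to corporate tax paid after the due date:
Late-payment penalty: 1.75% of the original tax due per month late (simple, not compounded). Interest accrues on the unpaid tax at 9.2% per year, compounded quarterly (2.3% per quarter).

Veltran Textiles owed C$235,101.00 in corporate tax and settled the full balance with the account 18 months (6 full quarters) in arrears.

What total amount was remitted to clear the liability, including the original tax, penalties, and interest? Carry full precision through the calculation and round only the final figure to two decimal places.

C$343,525.48

Late-payment penalty: 18 × 1.75% × C$235,101.00 = C$74,056.82…
Interest: C$235,101.00 × ((1 + 0.023)^6 − 1) = C$235,101.00 × 0.1461826… = C$34,367.6699…
Total = C$235,101.00 + C$74,056.8150 + C$34,367.6699… = C$343,525.48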